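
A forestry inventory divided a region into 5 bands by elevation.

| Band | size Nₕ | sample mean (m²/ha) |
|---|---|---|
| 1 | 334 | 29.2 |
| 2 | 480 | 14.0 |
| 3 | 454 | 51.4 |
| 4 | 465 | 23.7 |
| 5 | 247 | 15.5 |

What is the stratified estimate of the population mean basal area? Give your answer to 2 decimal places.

N = 334 + 480 + 454 + 465 + 247 = 1980.
Overall mean = Σ (Nₕ/N)·x̄ₕ — weight by population share, not a simple average.
Σ Nₕx̄ₕ = 334·29.2 + 480·14.0 + 454·51.4 + 465·23.7 + 247·15.5 = 9752.8 + 6720 + 23335.6 + 11020.5 + 3828.5 = 54657.4.
Divide by N: 54657.4 / 1980 = 27.6047... → 27.60.

27.60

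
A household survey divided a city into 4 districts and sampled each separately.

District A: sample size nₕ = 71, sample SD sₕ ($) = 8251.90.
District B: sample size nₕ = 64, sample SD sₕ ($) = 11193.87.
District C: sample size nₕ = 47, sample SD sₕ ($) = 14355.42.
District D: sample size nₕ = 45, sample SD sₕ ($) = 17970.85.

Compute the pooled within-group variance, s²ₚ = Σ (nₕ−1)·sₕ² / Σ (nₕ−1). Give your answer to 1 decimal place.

A: (71−1)·8251.90² = 70·68093853.61 = 4766569752.7
B: (64−1)·11193.87² = 63·125302725.5769 = 7894071711.3447
C: (47−1)·14355.42² = 46·206078083.3764 = 9479591835.3144
D: (45−1)·17970.85² = 44·322951449.7225 = 14209863787.79
Numerator = 36350097087.1491; denominator = Σ(nₕ−1) = 223.
s²ₚ = 36350097087.1491/223 = 163004919.673... → 163004919.7.

163004919.7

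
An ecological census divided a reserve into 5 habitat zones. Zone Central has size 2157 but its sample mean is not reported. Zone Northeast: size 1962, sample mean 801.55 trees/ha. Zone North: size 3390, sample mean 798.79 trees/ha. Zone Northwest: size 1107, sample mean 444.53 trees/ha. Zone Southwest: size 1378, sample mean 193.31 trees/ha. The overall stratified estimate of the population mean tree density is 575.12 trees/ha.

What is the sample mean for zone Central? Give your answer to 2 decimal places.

328.57

N = 2157 + 1962 + 3390 + 1107 + 1378 = 9994.
Overall total = μ·N = 575.12·9994 = 5747749.28.
Subtract the known strata: 1962·801.55 + 3390·798.79 + 1107·444.53 + 1378·193.31 = 5039015.09.
Remaining total for zone Central: 5747749.28 − 5039015.09 = 708734.19.
Divide by its size: 708734.19 / 2157 = 328.5740... → 328.57.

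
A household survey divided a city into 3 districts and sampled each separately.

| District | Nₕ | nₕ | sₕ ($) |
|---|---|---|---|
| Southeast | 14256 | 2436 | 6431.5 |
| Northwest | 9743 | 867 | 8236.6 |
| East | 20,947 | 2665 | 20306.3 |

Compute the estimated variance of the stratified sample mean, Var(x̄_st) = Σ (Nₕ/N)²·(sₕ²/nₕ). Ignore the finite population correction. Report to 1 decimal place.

38991.9

N = 44946; Wₕ = Nₕ/N.
district Southeast: (14256/44946)²·6431.5²/2436 = 1708.2858
district Northwest: (9743/44946)²·8236.6²/867 = 3676.8860
district East: (20947/44946)²·20306.3²/2665 = 33606.7065
Sum = 38991.8783 → 38991.9.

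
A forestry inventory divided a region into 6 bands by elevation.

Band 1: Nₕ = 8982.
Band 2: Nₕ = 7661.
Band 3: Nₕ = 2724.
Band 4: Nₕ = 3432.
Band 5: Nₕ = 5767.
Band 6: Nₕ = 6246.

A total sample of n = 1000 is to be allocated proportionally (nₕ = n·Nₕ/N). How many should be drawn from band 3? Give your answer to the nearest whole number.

N = 8982 + 7661 + 2724 + 3432 + 5767 + 6246 = 34812.
n_3 = 1000·2724/34812 = 78.249... → 78.

78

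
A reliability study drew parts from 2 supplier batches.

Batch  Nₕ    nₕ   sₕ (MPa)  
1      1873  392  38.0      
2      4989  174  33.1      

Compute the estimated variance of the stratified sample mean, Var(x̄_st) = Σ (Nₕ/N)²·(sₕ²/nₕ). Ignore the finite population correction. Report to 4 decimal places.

N = 6862. Term for each stratum: Wₕ²sₕ²/nₕ.
Var(x̄_st) = 0.2744450 + 3.3283755 = 3.6028205 → 3.6028.

3.6028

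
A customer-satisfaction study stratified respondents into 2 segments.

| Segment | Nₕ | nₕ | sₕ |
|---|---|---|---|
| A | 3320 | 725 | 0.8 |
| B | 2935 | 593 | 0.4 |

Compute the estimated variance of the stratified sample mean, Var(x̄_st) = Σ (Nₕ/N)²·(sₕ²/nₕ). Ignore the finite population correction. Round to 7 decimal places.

N = 6255; Wₕ = Nₕ/N.
segment A: (3320/6255)²·0.8²/725 = 0.0002486930
segment B: (2935/6255)²·0.4²/593 = 0.0000594055
Sum = 0.0003080985 → 0.0003081.

0.0003081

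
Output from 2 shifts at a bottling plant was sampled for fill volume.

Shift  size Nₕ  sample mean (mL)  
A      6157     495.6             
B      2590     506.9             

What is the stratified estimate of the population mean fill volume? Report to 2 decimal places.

N = 8747; weights Wₕ = Nₕ/N = (0.7039, 0.2961).
x̄_st = Σ Wₕ·x̄ₕ = 0.7039·495.6 + 0.2961·506.9 ≈ 498.9459...
→ 498.95.

498.95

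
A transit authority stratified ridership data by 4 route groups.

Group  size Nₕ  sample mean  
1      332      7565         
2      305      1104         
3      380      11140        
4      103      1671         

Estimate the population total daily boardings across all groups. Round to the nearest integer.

Population total = Σ Nₕ·x̄ₕ (each stratum's size times its mean).
332·7565 + 305·1104 + 380·11140 + 103·1671 = 2511580 + 336720 + 4233200 + 172113 = 7253613.

7253613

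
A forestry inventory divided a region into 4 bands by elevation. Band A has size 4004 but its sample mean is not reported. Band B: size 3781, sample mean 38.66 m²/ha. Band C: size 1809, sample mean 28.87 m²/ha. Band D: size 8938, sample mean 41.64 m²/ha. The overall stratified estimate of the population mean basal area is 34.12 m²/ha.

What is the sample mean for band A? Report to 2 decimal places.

15.42

N = 4004 + 3781 + 1809 + 8938 = 18532.
Overall total = μ·N = 34.12·18532 = 632311.84.
Subtract the known strata: 3781·38.66 + 1809·28.87 + 8938·41.64 = 570577.61.
Remaining total for band A: 632311.84 − 570577.61 = 61734.23.
Divide by its size: 61734.23 / 4004 = 15.4181... → 15.42.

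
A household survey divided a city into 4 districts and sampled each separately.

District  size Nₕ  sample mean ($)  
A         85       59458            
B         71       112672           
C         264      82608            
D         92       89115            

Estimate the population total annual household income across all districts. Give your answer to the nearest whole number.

Estimate total by summing Nₕ·x̄ₕ over strata.
85·59458 + 71·112672 + 264·82608 + 92·89115 = 5053930 + 7999712 + 21808512 + 8198580 = 43060734.

43060734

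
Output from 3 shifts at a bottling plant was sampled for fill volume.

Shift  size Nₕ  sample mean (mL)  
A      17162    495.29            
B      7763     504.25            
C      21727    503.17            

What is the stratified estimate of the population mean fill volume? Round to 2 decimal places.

500.45

N = 46652; weights Wₕ = Nₕ/N = (0.3679, 0.1664, 0.4657).
x̄_st = Σ Wₕ·x̄ₕ = 0.3679·495.29 + 0.1664·504.25 + 0.4657·503.17 ≈ 500.4509...
→ 500.45.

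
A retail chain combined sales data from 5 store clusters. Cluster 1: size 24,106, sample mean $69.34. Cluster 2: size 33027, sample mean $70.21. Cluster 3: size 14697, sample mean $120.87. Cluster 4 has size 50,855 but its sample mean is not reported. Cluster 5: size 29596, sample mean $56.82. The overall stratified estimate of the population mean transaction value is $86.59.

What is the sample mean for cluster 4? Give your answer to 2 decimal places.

N = 24106 + 33027 + 14697 + 50855 + 29596 = 152281.
Overall total = μ·N = 86.59·152281 = 13186011.79.
Subtract the known strata: 24106·69.34 + 33027·70.21 + 14697·120.87 + 29596·56.82 = 7448406.82.
Remaining total for cluster 4: 13186011.79 − 7448406.82 = 5737604.97.
Divide by its size: 5737604.97 / 50855 = 112.8228... → 112.82.

112.82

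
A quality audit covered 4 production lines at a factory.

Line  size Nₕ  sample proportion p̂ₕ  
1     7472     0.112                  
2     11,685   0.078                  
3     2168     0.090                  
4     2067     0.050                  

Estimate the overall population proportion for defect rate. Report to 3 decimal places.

0.087

Wₕ = Nₕ/N with N = 23392: 0.3194, 0.4995, 0.0927, 0.0884.
p̂_st = 0.3194·0.112 + 0.4995·0.078 + 0.0927·0.090 + 0.0884·0.050 ≈ 0.08750... → 0.087.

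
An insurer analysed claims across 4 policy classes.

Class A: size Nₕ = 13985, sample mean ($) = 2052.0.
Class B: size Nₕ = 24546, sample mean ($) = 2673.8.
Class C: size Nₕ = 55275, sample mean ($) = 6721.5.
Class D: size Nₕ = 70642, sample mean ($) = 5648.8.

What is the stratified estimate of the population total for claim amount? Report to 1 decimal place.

Population total = Σ Nₕ·x̄ₕ (each stratum's size times its mean).
13985·2052.0 + 24546·2673.8 + 55275·6721.5 + 70642·5648.8 = 28697220 + 65631094.8 + 371530912.5 + 399042529.6 = 864901756.9.

864901756.9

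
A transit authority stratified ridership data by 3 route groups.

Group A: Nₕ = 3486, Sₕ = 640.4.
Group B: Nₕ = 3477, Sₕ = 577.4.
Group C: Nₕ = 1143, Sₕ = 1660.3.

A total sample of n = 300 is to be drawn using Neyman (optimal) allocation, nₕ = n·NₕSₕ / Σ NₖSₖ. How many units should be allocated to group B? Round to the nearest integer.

98

A: NₕSₕ = 3486·640.4 = 2232434.4
B: NₕSₕ = 3477·577.4 = 2007619.8
C: NₕSₕ = 1143·1660.3 = 1897722.9
Σ NₕSₕ = 6137777.1.
n_B = 300·2007619.8/6137777.1 = 98.128... → 98.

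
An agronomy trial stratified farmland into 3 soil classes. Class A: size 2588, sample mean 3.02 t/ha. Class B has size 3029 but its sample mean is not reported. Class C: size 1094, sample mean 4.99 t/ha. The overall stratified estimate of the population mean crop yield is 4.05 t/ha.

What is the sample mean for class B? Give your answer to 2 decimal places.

4.59

N = 2588 + 3029 + 1094 = 6711.
Overall total = μ·N = 4.05·6711 = 27179.55.
Subtract the known strata: 2588·3.02 + 1094·4.99 = 13274.82.
Remaining total for class B: 27179.55 − 13274.82 = 13904.73.
Divide by its size: 13904.73 / 3029 = 4.5905... → 4.59.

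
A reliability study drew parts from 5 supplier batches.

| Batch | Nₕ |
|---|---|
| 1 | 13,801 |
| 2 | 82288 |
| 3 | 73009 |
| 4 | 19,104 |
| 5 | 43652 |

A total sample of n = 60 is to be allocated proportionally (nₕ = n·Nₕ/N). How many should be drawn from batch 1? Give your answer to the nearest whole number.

4

Share of batch 1 = 13801/231854 = 0.05952.
Allocate 60 × 0.05952 = 3.571... → 4.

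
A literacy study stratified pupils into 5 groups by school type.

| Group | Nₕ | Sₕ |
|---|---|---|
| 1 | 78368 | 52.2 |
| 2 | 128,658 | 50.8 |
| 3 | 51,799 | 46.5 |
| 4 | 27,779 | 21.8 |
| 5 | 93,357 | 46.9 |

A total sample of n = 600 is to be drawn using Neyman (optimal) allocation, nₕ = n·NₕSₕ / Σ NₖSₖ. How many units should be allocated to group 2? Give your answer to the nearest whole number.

Σ NₕSₕ = 78368·52.2 + 128658·50.8 + 51799·46.5 + 27779·21.8 + 93357·46.9 = 18019315.
Share for 2: 6535826.4/18019315 = 0.36271.
n_2 = 600 × 0.36271 = 217.627... → 218.

218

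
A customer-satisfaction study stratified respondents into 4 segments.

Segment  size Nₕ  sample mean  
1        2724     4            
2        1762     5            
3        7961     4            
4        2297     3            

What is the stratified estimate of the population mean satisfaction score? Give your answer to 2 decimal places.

N = 14744; weights Wₕ = Nₕ/N = (0.1848, 0.1195, 0.5399, 0.1558).
x̄_st = Σ Wₕ·x̄ₕ = 0.1848·4 + 0.1195·5 + 0.5399·4 + 0.1558·3 ≈ 3.9637...
→ 3.96.

3.96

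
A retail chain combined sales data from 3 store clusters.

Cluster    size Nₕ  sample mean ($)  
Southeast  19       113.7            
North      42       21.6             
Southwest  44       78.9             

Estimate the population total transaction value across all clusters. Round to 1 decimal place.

6539.1

Population total = Σ Nₕ·x̄ₕ (each stratum's size times its mean).
19·113.7 + 42·21.6 + 44·78.9 = 2160.3 + 907.2 + 3471.6 = 6539.1.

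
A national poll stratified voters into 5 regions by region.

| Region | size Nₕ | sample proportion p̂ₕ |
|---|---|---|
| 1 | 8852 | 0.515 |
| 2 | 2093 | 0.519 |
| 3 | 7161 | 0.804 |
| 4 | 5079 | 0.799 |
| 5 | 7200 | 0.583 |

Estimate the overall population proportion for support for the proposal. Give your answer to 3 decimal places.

0.647

Wₕ = Nₕ/N with N = 30385: 0.2913, 0.0689, 0.2357, 0.1672, 0.2370.
p̂_st = 0.2913·0.515 + 0.0689·0.519 + 0.2357·0.804 + 0.1672·0.799 + 0.2370·0.583 ≈ 0.64697... → 0.647.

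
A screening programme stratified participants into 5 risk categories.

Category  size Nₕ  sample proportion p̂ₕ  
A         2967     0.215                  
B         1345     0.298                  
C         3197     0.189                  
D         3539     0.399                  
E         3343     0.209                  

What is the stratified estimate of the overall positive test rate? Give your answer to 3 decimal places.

N = 2967 + 1345 + 3197 + 3539 + 3343 = 14391.
Overall proportion = Σ (Nₕ/N)·p̂ₕ.
Σ Nₕp̂ₕ = 637.905 + 400.81 + 604.233 + 1412.061 + 698.687 = 3753.696.
3753.696 / 14391 = 0.26084... → 0.261.

0.261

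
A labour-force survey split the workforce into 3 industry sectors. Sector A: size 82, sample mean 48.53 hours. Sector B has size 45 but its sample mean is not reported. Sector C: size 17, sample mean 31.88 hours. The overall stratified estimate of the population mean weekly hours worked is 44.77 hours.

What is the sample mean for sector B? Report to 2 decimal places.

N = 82 + 45 + 17 = 144.
Overall total = μ·N = 44.77·144 = 6446.88.
Subtract the known strata: 82·48.53 + 17·31.88 = 4521.42.
Remaining total for sector B: 6446.88 − 4521.42 = 1925.46.
Divide by its size: 1925.46 / 45 = 42.788 → 42.79.

42.79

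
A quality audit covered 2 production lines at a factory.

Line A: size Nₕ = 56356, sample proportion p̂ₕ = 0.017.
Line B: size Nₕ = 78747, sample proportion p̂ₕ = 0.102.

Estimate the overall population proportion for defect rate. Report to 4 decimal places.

0.0665

N = 56356 + 78747 = 135103.
Overall proportion = Σ (Nₕ/N)·p̂ₕ.
Σ Nₕp̂ₕ = 958.052 + 8032.194 = 8990.246.
8990.246 / 135103 = 0.066544... → 0.0665.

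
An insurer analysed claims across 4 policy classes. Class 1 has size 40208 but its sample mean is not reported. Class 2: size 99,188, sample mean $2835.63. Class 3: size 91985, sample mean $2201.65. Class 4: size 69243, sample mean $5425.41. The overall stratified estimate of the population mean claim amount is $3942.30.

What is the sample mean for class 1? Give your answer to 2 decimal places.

8100.36

Σ Nₕx̄ₕ = N·μ, so 40208·x̄_1 = 300624·3942.30 − (99188·2835.63 + 91985·2201.65 + 69243·5425.41).
= 1185149995.2 − 859450908.32 = 325699086.88.
x̄_1 = 325699086.88 / 40208 = 8100.3553... → 8100.36.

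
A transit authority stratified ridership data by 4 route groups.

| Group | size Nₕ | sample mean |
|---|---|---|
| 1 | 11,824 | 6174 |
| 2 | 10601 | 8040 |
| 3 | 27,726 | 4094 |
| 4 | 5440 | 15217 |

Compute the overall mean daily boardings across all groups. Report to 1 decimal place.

6377.4

N = 55591; weights Wₕ = Nₕ/N = (0.2127, 0.1907, 0.4987, 0.0979).
x̄_st = Σ Wₕ·x̄ₕ = 0.2127·6174 + 0.1907·8040 + 0.4987·4094 + 0.0979·15217 ≈ 6377.366...
→ 6377.4.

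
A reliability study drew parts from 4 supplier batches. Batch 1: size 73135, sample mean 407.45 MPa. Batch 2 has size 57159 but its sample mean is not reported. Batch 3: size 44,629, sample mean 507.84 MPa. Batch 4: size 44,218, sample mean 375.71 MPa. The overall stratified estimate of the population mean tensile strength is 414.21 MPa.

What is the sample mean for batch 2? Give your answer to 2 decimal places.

379.54

Σ Nₕx̄ₕ = N·μ, so 57159·x̄_2 = 219141·414.21 − (73135·407.45 + 44629·507.84 + 44218·375.71).
= 90770393.61 − 69076391.89 = 21694001.72.
x̄_2 = 21694001.72 / 57159 = 379.5378... → 379.54.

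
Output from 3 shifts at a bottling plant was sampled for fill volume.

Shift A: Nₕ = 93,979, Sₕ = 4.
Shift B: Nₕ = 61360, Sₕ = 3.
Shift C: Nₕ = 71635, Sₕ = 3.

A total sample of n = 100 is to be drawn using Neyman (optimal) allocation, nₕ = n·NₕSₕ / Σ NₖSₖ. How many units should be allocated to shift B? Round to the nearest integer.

24

Σ NₕSₕ = 93979·4 + 61360·3 + 71635·3 = 774901.
Share for B: 184080/774901 = 0.23755.
n_B = 100 × 0.23755 = 23.755... → 24.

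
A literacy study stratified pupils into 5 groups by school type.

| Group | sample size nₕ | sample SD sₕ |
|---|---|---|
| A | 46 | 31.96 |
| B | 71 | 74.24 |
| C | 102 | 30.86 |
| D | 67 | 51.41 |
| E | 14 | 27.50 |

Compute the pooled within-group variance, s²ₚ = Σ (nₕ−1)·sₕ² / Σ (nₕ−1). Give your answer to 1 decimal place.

2414.3

A: (46−1)·31.96² = 45·1021.4416 = 45964.872
B: (71−1)·74.24² = 70·5511.5776 = 385810.432
C: (102−1)·30.86² = 101·952.3396 = 96186.2996
D: (67−1)·51.41² = 66·2642.9881 = 174437.2146
E: (14−1)·27.50² = 13·756.25 = 9831.25
Numerator = 712230.0682; denominator = Σ(nₕ−1) = 295.
s²ₚ = 712230.0682/295 = 2414.339... → 2414.3.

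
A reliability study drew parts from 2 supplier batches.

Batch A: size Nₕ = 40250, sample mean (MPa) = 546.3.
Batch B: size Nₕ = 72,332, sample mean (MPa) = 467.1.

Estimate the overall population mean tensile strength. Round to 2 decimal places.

N = 40250 + 72332 = 112582.
The stratified mean weights each stratum mean by its population share Nₕ/N.
Σ Nₕx̄ₕ = 40250·546.3 + 72332·467.1 = 21988575 + 33786277.2 = 55774852.2.
Divide by N: 55774852.2 / 112582 = 495.4154... → 495.42.

495.42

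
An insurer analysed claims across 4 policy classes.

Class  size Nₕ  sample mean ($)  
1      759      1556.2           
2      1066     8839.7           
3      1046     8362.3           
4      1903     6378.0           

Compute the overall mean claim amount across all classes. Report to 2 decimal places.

N = 4774; weights Wₕ = Nₕ/N = (0.1590, 0.2233, 0.2191, 0.3986).
x̄_st = Σ Wₕ·x̄ₕ = 0.1590·1556.2 + 0.2233·8839.7 + 0.2191·8362.3 + 0.3986·6378.0 ≈ 6595.8475...
→ 6595.85.

6595.85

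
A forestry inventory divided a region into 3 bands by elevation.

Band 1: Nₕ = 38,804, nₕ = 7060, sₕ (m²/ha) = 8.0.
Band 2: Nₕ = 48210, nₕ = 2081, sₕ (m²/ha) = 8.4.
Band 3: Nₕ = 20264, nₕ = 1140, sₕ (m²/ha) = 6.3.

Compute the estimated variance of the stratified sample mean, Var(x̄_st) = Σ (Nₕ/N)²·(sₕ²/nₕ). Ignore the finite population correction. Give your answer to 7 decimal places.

0.0092759

N = 107278; Wₕ = Nₕ/N.
band 1: (38804/107278)²·8.0²/7060 = 0.0011860607
band 2: (48210/107278)²·8.4²/2081 = 0.0068476163
band 3: (20264/107278)²·6.3²/1140 = 0.0012422393
Sum = 0.0092759164 → 0.0092759.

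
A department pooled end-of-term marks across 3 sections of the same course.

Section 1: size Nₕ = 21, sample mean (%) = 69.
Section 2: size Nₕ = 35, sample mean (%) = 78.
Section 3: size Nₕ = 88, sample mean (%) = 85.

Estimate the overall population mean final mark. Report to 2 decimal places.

x̄_st = (Σ Nₕx̄ₕ) / (Σ Nₕ) = (21·69 + 35·78 + 88·85) / 144
= 11659 / 144 = 80.9653... → 80.97.

80.97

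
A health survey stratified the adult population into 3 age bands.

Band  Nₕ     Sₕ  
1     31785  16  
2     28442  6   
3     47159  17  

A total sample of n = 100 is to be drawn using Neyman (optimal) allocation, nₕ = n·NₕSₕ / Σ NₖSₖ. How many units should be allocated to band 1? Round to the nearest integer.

Σ NₕSₕ = 31785·16 + 28442·6 + 47159·17 = 1480915.
Share for 1: 508560/1480915 = 0.34341.
n_1 = 100 × 0.34341 = 34.341... → 34.

34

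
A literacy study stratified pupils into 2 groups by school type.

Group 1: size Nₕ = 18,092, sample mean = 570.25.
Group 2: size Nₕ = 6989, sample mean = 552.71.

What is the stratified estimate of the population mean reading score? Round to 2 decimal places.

565.36

x̄_st = (Σ Nₕx̄ₕ) / (Σ Nₕ) = (18092·570.25 + 6989·552.71) / 25081
= 14179853.19 / 25081 = 565.3624... → 565.36.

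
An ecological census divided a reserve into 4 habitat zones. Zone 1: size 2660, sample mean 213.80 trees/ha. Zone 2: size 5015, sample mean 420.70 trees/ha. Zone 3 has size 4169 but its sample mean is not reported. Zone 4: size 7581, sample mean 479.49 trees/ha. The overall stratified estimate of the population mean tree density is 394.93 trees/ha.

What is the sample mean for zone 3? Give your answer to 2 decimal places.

N = 2660 + 5015 + 4169 + 7581 = 19425.
Overall total = μ·N = 394.93·19425 = 7671515.25.
Subtract the known strata: 2660·213.80 + 5015·420.70 + 7581·479.49 = 6313532.19.
Remaining total for zone 3: 7671515.25 − 6313532.19 = 1357983.06.
Divide by its size: 1357983.06 / 4169 = 325.7335... → 325.73.

325.73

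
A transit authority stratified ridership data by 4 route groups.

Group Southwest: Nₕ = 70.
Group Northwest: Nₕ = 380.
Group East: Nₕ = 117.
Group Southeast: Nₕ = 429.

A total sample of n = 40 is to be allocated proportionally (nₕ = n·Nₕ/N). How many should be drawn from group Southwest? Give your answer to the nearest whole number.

Share of group Southwest = 70/996 = 0.07028.
Allocate 40 × 0.07028 = 2.811... → 3.

3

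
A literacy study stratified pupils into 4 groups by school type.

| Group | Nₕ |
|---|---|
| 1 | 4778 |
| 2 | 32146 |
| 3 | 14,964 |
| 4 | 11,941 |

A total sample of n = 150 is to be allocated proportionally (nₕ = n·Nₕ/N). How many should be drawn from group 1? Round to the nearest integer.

N = 4778 + 32146 + 14964 + 11941 = 63829.
n_1 = 150·4778/63829 = 11.228... → 11.

11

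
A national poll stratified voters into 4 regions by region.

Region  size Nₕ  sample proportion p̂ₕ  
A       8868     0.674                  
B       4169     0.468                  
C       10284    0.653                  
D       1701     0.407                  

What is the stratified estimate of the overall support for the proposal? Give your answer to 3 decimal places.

0.613

N = 8868 + 4169 + 10284 + 1701 = 25022.
Overall proportion = Σ (Nₕ/N)·p̂ₕ.
Σ Nₕp̂ₕ = 5977.032 + 1951.092 + 6715.452 + 692.307 = 15335.883.
15335.883 / 25022 = 0.61290... → 0.613.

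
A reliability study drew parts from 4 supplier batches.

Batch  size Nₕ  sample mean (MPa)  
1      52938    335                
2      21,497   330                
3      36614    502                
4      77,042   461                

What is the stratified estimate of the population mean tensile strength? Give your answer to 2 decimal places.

418.55

x̄_st = (Σ Nₕx̄ₕ) / (Σ Nₕ) = (52938·335 + 21497·330 + 36614·502 + 77042·461) / 188091
= 78724830 / 188091 = 418.5465... → 418.55.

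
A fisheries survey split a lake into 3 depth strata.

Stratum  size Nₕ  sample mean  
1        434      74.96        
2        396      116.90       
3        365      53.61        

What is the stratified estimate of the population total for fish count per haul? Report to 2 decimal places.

98392.69

1: 434·74.96 = 32532.64
2: 396·116.90 = 46292.4
3: 365·53.61 = 19567.65
τ̂ = Σ Nₕx̄ₕ = 98392.69.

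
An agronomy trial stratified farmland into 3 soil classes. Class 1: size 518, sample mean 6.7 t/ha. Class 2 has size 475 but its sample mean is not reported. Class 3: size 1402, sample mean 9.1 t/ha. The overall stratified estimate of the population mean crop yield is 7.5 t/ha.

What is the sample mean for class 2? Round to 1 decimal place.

Σ Nₕx̄ₕ = N·μ, so 475·x̄_2 = 2395·7.5 − (518·6.7 + 1402·9.1).
= 17962.5 − 16228.8 = 1733.7.
x̄_2 = 1733.7 / 475 = 3.650... → 3.6.

3.6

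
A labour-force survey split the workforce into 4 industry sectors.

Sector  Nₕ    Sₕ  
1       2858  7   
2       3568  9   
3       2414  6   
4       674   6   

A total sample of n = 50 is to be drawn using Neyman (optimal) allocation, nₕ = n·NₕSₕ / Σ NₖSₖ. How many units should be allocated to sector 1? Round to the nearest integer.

14

Σ NₕSₕ = 2858·7 + 3568·9 + 2414·6 + 674·6 = 70646.
Share for 1: 20006/70646 = 0.28319.
n_1 = 50 × 0.28319 = 14.159... → 14.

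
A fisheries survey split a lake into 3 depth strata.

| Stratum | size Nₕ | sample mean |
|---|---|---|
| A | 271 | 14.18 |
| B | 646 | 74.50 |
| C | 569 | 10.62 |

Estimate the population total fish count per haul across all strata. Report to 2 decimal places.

A: 271·14.18 = 3842.78
B: 646·74.50 = 48127
C: 569·10.62 = 6042.78
τ̂ = Σ Nₕx̄ₕ = 58012.56.

58012.56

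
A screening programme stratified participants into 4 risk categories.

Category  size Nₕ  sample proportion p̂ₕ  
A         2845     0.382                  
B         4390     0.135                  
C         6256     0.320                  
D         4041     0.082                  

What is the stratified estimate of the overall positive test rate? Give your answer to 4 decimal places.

Wₕ = Nₕ/N with N = 17532: 0.1623, 0.2504, 0.3568, 0.2305.
p̂_st = 0.1623·0.382 + 0.2504·0.135 + 0.3568·0.320 + 0.2305·0.082 ≈ 0.228880... → 0.2289.

0.2289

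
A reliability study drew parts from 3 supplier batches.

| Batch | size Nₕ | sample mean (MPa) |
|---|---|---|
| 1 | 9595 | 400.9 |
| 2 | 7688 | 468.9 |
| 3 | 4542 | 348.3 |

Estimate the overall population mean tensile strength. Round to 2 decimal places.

413.91

x̄_st = (Σ Nₕx̄ₕ) / (Σ Nₕ) = (9595·400.9 + 7688·468.9 + 4542·348.3) / 21825
= 9033517.3 / 21825 = 413.9069... → 413.91.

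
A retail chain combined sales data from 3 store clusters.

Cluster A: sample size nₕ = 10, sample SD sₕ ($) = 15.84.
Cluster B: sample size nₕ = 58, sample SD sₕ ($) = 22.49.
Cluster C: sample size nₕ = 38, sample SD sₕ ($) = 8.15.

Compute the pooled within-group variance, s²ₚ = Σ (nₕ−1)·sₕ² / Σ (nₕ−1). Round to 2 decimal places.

325.69

A: (10−1)·15.84² = 9·250.9056 = 2258.1504
B: (58−1)·22.49² = 57·505.8001 = 28830.6057
C: (38−1)·8.15² = 37·66.4225 = 2457.6325
Numerator = 33546.3886; denominator = Σ(nₕ−1) = 103.
s²ₚ = 33546.3886/103 = 325.6931... → 325.69.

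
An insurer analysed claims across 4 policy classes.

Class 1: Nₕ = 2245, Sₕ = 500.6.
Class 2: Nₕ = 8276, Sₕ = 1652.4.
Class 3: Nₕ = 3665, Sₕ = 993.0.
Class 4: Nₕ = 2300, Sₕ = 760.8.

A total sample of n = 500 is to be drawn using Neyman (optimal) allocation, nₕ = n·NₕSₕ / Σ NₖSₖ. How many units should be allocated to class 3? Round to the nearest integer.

90

Σ NₕSₕ = 2245·500.6 + 8276·1652.4 + 3665·993.0 + 2300·760.8 = 20188294.4.
Share for 3: 3639345/20188294.4 = 0.18027.
n_3 = 500 × 0.18027 = 90.135... → 90.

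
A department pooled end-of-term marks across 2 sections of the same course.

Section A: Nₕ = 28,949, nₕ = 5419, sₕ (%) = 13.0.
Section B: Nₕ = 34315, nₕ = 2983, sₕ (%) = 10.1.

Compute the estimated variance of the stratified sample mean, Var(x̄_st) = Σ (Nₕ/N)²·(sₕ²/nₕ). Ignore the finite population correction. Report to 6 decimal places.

0.016591

N = 63264. Term for each stratum: Wₕ²sₕ²/nₕ.
Var(x̄_st) = 0.006530123 + 0.010061071 = 0.016591194 → 0.016591.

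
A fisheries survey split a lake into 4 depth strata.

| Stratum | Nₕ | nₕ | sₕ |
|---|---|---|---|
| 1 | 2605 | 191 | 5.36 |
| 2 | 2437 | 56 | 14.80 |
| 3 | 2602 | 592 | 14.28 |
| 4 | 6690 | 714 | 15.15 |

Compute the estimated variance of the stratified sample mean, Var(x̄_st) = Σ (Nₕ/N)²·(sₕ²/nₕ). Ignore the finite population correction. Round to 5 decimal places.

N = 14334. Term for each stratum: Wₕ²sₕ²/nₕ.
Var(x̄_st) = 0.00496795 + 0.11306070 + 0.01135049 + 0.07002361 = 0.19940274 → 0.19940.

0.19940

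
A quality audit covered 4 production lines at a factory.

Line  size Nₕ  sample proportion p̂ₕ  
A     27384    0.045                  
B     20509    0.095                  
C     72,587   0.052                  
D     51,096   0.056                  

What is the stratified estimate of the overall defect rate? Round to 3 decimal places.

0.057

Wₕ = Nₕ/N with N = 171576: 0.1596, 0.1195, 0.4231, 0.2978.
p̂_st = 0.1596·0.045 + 0.1195·0.095 + 0.4231·0.052 + 0.2978·0.056 ≈ 0.05721... → 0.057.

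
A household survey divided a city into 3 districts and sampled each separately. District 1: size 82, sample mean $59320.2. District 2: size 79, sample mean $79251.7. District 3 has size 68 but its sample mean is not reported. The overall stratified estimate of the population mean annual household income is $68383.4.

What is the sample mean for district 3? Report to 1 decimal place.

Σ Nₕx̄ₕ = N·μ, so 68·x̄_3 = 229·68383.4 − (82·59320.2 + 79·79251.7).
= 15659798.6 − 11125140.7 = 4534657.9.
x̄_3 = 4534657.9 / 68 = 66686.146... → 66686.1.

66686.1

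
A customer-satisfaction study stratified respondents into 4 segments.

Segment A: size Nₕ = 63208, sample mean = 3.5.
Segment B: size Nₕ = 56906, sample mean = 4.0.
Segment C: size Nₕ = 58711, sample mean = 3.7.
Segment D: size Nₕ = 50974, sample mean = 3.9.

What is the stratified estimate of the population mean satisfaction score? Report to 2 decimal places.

x̄_st = (Σ Nₕx̄ₕ) / (Σ Nₕ) = (63208·3.5 + 56906·4.0 + 58711·3.7 + 50974·3.9) / 229799
= 864881.3 / 229799 = 3.7636... → 3.76.

3.76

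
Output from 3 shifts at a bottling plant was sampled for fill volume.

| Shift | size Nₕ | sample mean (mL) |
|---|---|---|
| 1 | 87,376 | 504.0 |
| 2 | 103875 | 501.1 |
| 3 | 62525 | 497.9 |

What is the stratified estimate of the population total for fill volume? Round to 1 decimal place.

1: 87376·504.0 = 44037504
2: 103875·501.1 = 52051762.5
3: 62525·497.9 = 31131197.5
τ̂ = Σ Nₕx̄ₕ = 127220464.0.

127220464.0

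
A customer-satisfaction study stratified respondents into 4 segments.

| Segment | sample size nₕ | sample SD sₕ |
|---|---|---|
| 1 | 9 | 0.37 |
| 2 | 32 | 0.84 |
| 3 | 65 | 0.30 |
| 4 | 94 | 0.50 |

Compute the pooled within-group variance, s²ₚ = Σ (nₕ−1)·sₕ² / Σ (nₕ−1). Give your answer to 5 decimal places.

0.26520

1: (9−1)·0.37² = 8·0.1369 = 1.0952
2: (32−1)·0.84² = 31·0.7056 = 21.8736
3: (65−1)·0.30² = 64·0.09 = 5.76
4: (94−1)·0.50² = 93·0.25 = 23.25
Numerator = 51.9788; denominator = Σ(nₕ−1) = 196.
s²ₚ = 51.9788/196 = 0.2651980... → 0.26520.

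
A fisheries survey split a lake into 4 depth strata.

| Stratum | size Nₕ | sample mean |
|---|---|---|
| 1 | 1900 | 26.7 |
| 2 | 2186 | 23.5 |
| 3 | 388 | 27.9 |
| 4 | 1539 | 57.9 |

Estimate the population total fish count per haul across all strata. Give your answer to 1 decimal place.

Population total = Σ Nₕ·x̄ₕ (each stratum's size times its mean).
1900·26.7 + 2186·23.5 + 388·27.9 + 1539·57.9 = 50730 + 51371 + 10825.2 + 89108.1 = 202034.3.

202034.3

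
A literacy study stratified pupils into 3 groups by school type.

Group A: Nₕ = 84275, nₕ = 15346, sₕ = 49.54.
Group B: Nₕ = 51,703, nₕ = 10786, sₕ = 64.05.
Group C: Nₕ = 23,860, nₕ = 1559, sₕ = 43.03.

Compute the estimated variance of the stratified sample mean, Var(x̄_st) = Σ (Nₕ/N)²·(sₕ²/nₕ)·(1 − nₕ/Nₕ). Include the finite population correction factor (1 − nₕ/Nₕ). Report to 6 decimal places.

N = 159838; Wₕ = Nₕ/N.
group A: (84275/159838)²·49.54²/15346·(1 − 15346/84275) = 0.036362813
group B: (51703/159838)²·64.05²/10786·(1 − 10786/51703) = 0.031494688
group C: (23860/159838)²·43.03²/1559·(1 − 1559/23860) = 0.024736103
Sum = 0.092593604 → 0.092594.

0.092594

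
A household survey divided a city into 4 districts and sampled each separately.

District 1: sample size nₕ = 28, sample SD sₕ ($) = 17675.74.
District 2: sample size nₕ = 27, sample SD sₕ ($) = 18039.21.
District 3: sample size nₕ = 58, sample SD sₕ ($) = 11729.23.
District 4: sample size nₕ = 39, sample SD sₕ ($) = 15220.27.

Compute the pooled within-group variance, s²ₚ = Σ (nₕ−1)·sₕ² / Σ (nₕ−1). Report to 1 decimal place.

1: (28−1)·17675.74² = 27·312431784.5476 = 8435658182.7852
2: (27−1)·18039.21² = 26·325413097.4241 = 8460740533.0266
3: (58−1)·11729.23² = 57·137574836.3929 = 7841765674.3953
4: (39−1)·15220.27² = 38·231656618.8729 = 8802951517.1702
Numerator = 33541115907.3773; denominator = Σ(nₕ−1) = 148.
s²ₚ = 33541115907.3773/148 = 226629161.536... → 226629161.5.

226629161.5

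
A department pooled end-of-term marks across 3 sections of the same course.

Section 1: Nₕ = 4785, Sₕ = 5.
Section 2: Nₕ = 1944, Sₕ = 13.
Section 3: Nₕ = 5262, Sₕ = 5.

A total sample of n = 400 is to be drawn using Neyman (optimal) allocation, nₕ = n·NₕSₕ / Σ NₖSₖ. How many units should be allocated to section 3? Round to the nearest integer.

139

Σ NₕSₕ = 4785·5 + 1944·13 + 5262·5 = 75507.
Share for 3: 26310/75507 = 0.34844.
n_3 = 400 × 0.34844 = 139.378... → 139.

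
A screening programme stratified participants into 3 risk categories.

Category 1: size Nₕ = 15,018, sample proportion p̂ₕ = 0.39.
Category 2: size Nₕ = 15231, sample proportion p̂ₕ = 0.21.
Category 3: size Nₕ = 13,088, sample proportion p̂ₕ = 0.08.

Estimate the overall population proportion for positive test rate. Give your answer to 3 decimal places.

Wₕ = Nₕ/N with N = 43337: 0.3465, 0.3515, 0.3020.
p̂_st = 0.3465·0.39 + 0.3515·0.21 + 0.3020·0.08 ≈ 0.23312... → 0.233.

0.233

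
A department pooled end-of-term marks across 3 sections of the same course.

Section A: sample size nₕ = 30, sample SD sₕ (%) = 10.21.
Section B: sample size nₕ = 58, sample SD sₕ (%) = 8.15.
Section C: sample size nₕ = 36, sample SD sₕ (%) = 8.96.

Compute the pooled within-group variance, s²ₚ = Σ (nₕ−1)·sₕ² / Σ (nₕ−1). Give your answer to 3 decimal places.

79.496

Degrees of freedom: 29 + 57 + 35 = 121.
Σ(nₕ−1)sₕ² = 29·104.2441 + 57·66.4225 + 35·80.2816 = 9619.0174.
s²ₚ = 9619.0174 / 121 = 79.49601... → 79.496.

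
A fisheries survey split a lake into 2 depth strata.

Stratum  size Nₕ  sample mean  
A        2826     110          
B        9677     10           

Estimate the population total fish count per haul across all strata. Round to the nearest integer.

407630

Estimate total by summing Nₕ·x̄ₕ over strata.
2826·110 + 9677·10 = 310860 + 96770 = 407630.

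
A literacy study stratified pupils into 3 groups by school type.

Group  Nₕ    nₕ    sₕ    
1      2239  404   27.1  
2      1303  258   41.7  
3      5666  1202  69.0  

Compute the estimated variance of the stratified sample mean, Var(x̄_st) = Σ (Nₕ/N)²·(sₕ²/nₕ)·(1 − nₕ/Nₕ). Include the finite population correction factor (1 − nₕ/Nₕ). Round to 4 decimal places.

N = 9208. Term for each stratum: Wₕ²sₕ²/nₕ·(1−nₕ/Nₕ).
Var(x̄_st) = 0.0880880 + 0.1082387 + 1.1815820 = 1.3779086 → 1.3779.

1.3779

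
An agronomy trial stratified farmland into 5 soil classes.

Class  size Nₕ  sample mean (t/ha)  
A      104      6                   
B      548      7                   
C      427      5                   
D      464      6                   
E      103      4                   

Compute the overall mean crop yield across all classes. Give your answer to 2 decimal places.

N = 1646; weights Wₕ = Nₕ/N = (0.0632, 0.3329, 0.2594, 0.2819, 0.0626).
x̄_st = Σ Wₕ·x̄ₕ = 0.0632·6 + 0.3329·7 + 0.2594·5 + 0.2819·6 + 0.0626·4 ≈ 5.9484...
→ 5.95.

5.95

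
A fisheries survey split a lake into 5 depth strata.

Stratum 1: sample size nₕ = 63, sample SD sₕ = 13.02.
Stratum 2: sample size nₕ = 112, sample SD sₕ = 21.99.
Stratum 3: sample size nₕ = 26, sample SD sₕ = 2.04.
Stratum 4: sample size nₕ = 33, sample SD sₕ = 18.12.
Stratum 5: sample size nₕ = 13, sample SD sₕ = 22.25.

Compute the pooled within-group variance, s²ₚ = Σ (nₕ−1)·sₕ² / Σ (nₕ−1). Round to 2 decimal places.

333.62

Degrees of freedom: 62 + 111 + 25 + 32 + 12 = 242.
Σ(nₕ−1)sₕ² = 62·169.5204 + 111·483.5601 + 25·4.1616 + 32·328.3344 + 12·495.0625 = 80736.9267.
s²ₚ = 80736.9267 / 242 = 333.6237... → 333.62.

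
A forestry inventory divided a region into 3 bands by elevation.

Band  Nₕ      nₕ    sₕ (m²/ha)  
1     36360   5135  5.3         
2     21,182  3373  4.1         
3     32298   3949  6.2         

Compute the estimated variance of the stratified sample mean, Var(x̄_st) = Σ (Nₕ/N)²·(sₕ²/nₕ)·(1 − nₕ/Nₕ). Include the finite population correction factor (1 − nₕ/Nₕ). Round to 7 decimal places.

0.0021067

N = 89840; Wₕ = Nₕ/N.
band 1: (36360/89840)²·5.3²/5135·(1 − 5135/36360) = 0.0007694814
band 2: (21182/89840)²·4.1²/3373·(1 − 3373/21182) = 0.0002329262
band 3: (32298/89840)²·6.2²/3949·(1 − 3949/32298) = 0.0011042569
Sum = 0.0021066646 → 0.0021067.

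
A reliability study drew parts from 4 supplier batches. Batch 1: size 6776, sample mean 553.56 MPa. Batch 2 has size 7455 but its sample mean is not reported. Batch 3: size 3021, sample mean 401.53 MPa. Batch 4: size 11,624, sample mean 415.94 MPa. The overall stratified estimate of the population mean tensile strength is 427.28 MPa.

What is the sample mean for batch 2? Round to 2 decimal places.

340.62

Σ Nₕx̄ₕ = N·μ, so 7455·x̄_2 = 28876·427.28 − (6776·553.56 + 3021·401.53 + 11624·415.94).
= 12338137.28 − 9798831.25 = 2539306.03.
x̄_2 = 2539306.03 / 7455 = 340.6178... → 340.62.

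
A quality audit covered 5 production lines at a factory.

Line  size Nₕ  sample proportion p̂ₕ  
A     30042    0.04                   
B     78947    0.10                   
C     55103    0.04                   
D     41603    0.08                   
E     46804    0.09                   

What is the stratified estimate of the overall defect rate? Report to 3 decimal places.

0.075

N = 30042 + 78947 + 55103 + 41603 + 46804 = 252499.
Overall proportion = Σ (Nₕ/N)·p̂ₕ.
Σ Nₕp̂ₕ = 1201.68 + 7894.7 + 2204.12 + 3328.24 + 4212.36 = 18841.1.
18841.1 / 252499 = 0.07462... → 0.075.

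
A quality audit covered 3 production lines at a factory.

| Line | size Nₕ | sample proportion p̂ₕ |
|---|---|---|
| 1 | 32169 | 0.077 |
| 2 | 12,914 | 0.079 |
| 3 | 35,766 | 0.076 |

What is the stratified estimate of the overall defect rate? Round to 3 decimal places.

Wₕ = Nₕ/N with N = 80849: 0.3979, 0.1597, 0.4424.
p̂_st = 0.3979·0.077 + 0.1597·0.079 + 0.4424·0.076 ≈ 0.07688... → 0.077.

0.077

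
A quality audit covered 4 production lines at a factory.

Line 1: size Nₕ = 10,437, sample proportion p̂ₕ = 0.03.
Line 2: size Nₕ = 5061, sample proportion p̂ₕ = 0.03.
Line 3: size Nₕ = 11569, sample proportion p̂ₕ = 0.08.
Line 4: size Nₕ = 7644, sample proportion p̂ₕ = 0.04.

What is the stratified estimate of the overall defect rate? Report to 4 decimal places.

Wₕ = Nₕ/N with N = 34711: 0.3007, 0.1458, 0.3333, 0.2202.
p̂_st = 0.3007·0.03 + 0.1458·0.03 + 0.3333·0.08 + 0.2202·0.04 ≈ 0.048867... → 0.0489.

0.0489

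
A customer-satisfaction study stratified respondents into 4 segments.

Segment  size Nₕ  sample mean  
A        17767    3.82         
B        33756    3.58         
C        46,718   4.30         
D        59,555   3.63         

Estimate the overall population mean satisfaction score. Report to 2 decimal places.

3.84

x̄_st = (Σ Nₕx̄ₕ) / (Σ Nₕ) = (17767·3.82 + 33756·3.58 + 46718·4.30 + 59555·3.63) / 157796
= 605788.47 / 157796 = 3.8391... → 3.84.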